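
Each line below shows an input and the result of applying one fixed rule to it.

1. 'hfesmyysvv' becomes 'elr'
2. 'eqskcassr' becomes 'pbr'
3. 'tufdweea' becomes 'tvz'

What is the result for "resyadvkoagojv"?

Each output is the input with this applied: keep one character in every 3, starting at position 2 (positions 2nd, 5th, 8th, ...), then shift every letter 1 place backward in the alphabet (wrapping around).
On "resyadvkoagojv": the first step gives "eakgv", and the second then gives "dzjfu".

dzjfu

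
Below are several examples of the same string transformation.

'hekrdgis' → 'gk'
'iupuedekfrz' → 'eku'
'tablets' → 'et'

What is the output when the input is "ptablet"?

et

Each output is the input with this applied: sort the characters into alphabetical order, then keep one character in every 3, starting at position 3 (positions 3rd, 6th, 9th, ...).
For "ptablet", step one produces "abelptt"; step two turns that into "et".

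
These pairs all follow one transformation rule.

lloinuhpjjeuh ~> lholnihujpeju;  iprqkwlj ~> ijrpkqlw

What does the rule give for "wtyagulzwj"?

wjytgaluwz

What's happening: move the last character to the front, then swap each adjacent pair of characters (1↔2, 3↔4, ...).
For "wtyagulzwj", step one produces "jwtyagulzw"; step two turns that into "wjytgaluwz".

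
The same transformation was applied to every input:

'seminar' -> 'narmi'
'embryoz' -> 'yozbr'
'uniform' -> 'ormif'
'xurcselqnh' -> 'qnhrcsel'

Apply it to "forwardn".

Each output is the input with this applied: delete the first 2 characters, then move the last 3 characters to the front (rotate right by 3).
Doing the same to "forwardn": "rdnrwa".

rdnrwa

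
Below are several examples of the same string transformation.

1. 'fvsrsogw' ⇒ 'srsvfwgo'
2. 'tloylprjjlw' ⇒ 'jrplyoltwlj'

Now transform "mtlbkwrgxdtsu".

dxgrwkbltmust

Looking at the pairs, the operation is to reverse the string, then move the first 3 characters to the end (rotate left by 3).
On "mtlbkwrgxdtsu": the first step gives "ustdxgrwkbltm", and the second then gives "dxgrwkbltmust".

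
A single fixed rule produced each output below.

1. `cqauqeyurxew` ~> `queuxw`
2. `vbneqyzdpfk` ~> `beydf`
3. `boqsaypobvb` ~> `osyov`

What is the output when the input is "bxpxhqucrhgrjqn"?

xxqchrq

Each output is the input with this applied: keep every other character starting from the second (positions 2nd, 4th, 6th, ...).
"bxpxhqucrhgrjqn" → "xxqchrq".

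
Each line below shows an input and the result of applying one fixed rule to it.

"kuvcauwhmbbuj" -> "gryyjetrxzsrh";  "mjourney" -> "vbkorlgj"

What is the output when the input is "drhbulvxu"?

Each output is the input with this applied: shift every letter 3 places backward in the alphabet (wrapping around), then reverse the string.
On "drhbulvxu": the first step gives "aoeyrisur", and the second then gives "rusiryeoa".

rusiryeoa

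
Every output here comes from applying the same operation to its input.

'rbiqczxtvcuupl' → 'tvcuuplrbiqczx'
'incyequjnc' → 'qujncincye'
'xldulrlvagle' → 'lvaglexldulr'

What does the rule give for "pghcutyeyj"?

tyeyjpghcu

The transformation: swap the front and back halves of the string.
"pghcutyeyj" → "tyeyjpghcu".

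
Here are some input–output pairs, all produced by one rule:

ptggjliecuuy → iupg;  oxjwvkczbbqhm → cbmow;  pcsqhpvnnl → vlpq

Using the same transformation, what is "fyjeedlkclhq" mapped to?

The rule is to keep one character in every 3, starting at position 1 (positions 1st, 4th, 7th, ...), then move the first 2 characters to the end (rotate left by 2).
Applying both steps to "fyjeedlkclhq": "fell", then "llfe".

llfe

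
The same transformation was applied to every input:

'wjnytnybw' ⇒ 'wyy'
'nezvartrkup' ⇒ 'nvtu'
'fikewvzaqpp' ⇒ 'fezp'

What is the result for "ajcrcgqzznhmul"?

arqnu

The transformation: keep one character in every 3, starting at position 1 (positions 1st, 4th, 7th, ...).
For "ajcrcgqzznhmul" the result is "arqnu".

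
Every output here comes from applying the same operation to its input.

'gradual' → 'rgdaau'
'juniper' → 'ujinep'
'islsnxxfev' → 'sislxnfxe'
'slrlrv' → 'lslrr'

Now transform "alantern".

lanaetr

Each output is the input with this applied: delete the last character, then swap each adjacent pair of characters (1↔2, 3↔4, ...).
Working it through for "alantern": intermediate "alanter", final "lanaetr".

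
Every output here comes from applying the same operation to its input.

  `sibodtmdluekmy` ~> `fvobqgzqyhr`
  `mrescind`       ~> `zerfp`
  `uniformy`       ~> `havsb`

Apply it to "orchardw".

The transformation: shift every letter 13 places forward in the alphabet (wrapping around) — i.e. ROT13, then delete the last 3 characters.
Working it through for "orchardw": intermediate "bepuneqj", final "bepun".

bepun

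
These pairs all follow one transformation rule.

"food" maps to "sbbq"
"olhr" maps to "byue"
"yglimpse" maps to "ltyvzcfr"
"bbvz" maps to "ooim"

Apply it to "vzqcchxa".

imdppukn

Looking at the pairs, the operation is to shift every letter 13 places forward in the alphabet (wrapping around) — i.e. ROT13.
"vzqcchxa" → "imdppukn".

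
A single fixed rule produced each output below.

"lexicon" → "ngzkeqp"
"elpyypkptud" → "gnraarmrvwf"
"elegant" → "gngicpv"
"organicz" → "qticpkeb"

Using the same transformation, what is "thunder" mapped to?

vjwpfgt

The rule is to shift every letter 2 places forward in the alphabet (wrapping around).
Applying that to "thunder" gives "vjwpfgt".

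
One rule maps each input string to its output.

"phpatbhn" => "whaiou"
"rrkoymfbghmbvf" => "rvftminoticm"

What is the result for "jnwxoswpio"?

devzdwpv

Looking at the pairs, the operation is to shift every letter 7 places forward in the alphabet (wrapping around), then delete the first 2 characters.
Working it through for "jnwxoswpio": intermediate "qudevzdwpv", final "devzdwpv".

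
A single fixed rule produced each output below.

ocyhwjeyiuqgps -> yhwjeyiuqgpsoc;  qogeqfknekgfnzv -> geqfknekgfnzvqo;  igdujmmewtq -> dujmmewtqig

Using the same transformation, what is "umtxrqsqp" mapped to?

txrqsqpum

The transformation: move the first 2 characters to the end (rotate left by 2).
So "umtxrqsqp" becomes "txrqsqpum".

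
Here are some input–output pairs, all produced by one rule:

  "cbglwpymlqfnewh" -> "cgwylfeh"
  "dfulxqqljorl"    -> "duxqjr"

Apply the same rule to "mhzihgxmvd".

In each case the input is transformed by: keep every other character starting from the first (positions 1st, 3rd, 5th, ...).
"mhzihgxmvd" → "mzhxv".

mzhxv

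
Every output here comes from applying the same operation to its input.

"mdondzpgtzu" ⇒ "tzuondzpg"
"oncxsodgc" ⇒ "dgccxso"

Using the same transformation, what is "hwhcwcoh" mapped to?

What's happening: delete the first 2 characters, then move the last 3 characters to the front (rotate right by 3).
Doing the same to "hwhcwcoh": "cohhcw".

cohhcw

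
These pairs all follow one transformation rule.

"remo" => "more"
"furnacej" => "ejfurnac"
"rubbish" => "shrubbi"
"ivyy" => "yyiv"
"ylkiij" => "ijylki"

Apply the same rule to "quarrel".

elquarr

The transformation: move the last 2 characters to the front (rotate right by 2).
For "quarrel" the result is "elquarr".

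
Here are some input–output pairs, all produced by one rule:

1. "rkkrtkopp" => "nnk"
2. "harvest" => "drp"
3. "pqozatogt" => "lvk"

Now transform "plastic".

loy

Looking at the pairs, the operation is to shift every letter 4 places backward in the alphabet (wrapping around), then keep one character in every 3, starting at position 1 (positions 1st, 4th, 7th, ...).
Working it through for "plastic": intermediate "lhwopey", final "loy".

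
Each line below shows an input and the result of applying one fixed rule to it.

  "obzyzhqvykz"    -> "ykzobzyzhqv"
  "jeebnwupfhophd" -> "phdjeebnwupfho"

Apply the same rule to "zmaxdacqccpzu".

pzuzmaxdacqcc

The rule is to move the last 3 characters to the front (rotate right by 3).
Doing the same to "zmaxdacqccpzu": "pzuzmaxdacqcc".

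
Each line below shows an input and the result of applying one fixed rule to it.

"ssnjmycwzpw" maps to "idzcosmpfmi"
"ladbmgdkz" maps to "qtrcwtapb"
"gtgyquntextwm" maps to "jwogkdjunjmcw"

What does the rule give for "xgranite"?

Looking at the pairs, the operation is to move the first character to the end, then shift every letter 10 places backward in the alphabet (wrapping around).
"xgranite" → "granitex" → "whqdyjun".

whqdyjun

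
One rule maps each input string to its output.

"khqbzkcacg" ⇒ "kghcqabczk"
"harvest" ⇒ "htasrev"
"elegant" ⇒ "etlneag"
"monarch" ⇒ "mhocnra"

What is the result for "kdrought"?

The pattern: take characters alternately from the front and the back (1st, last, 2nd, 2nd-last, ...).
"kdrought" → "ktdhrgou".

ktdhrgou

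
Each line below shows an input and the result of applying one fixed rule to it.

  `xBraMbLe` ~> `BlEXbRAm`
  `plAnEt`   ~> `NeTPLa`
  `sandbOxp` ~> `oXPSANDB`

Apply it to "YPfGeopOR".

Rule — flip the case of every letter, then move the last 3 characters to the front (rotate right by 3).
Starting from "YPfGeopOR": after the first operation, "ypFgEOPor"; after the second, "PorypFgEO".

PorypFgEO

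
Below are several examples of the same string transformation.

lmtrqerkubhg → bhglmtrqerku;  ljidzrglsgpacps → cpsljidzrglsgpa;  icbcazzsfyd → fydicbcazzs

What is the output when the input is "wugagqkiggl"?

gglwugagqki

The pattern: move the last 3 characters to the front (rotate right by 3).
"wugagqkiggl" → "gglwugagqki".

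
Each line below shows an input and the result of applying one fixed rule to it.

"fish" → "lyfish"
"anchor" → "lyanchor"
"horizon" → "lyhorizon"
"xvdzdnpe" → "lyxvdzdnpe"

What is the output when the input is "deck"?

lydeck

What's happening: prepend "ly".
So "deck" becomes "lydeck".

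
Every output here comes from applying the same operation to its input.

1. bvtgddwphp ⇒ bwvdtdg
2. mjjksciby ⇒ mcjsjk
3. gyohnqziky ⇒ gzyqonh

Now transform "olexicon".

oilxe

The pattern: delete the last 3 characters, then take characters alternately from the front and the back (1st, last, 2nd, 2nd-last, ...).
For "olexicon", step one produces "olexi"; step two turns that into "oilxe".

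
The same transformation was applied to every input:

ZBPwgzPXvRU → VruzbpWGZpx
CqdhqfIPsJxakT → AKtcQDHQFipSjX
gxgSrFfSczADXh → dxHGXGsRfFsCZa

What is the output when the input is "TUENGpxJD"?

XjdtuengP

The pattern: move the last 3 characters to the front (rotate right by 3), then flip the case of every letter.
For "TUENGpxJD", step one produces "xJDTUENGp"; step two turns that into "XjdtuengP".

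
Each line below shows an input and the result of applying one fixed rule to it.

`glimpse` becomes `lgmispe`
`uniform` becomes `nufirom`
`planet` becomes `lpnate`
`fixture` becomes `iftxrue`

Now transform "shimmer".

The transformation: swap each adjacent pair of characters (1↔2, 3↔4, ...).
Applying that to "shimmer" gives "hsmiemr".

hsmiemr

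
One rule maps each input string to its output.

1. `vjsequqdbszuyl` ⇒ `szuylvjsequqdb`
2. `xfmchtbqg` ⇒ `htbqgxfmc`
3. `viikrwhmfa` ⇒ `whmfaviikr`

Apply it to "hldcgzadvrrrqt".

The transformation: move the last 3 characters to the front (rotate right by 3), then move the last 2 characters to the front (rotate right by 2).
On "hldcgzadvrrrqt": the first step gives "rqthldcgzadvrr", and the second then gives "rrrqthldcgzadv".

rrrqthldcgzadv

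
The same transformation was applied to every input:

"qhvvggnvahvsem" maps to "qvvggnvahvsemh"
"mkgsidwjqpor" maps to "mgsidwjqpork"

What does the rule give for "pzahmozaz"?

pahmozazz

The rule is to move the first character to the end, then swap the first and last characters.
Applying that to "pzahmozaz" gives "pahmozazz".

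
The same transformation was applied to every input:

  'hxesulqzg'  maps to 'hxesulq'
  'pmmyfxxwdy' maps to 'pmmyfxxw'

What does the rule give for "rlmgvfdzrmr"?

The transformation: delete the last 2 characters.
So "rlmgvfdzrmr" becomes "rlmgvfdzr".

rlmgvfdzr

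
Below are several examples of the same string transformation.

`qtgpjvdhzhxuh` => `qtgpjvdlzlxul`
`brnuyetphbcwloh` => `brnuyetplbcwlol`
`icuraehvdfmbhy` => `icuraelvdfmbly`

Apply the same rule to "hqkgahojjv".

lqkgalojjv

What's happening: replace every "h" with "l".
So "hqkgahojjv" becomes "lqkgalojjv".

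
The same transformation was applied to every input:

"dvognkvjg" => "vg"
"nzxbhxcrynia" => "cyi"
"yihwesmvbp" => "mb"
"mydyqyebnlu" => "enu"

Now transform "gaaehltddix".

In each case the input is transformed by: keep every other character starting from the first (positions 1st, 3rd, 5th, ...), then delete the first 3 characters.
For "gaaehltddix", step one produces "gahtdx"; step two turns that into "tdx".

tdx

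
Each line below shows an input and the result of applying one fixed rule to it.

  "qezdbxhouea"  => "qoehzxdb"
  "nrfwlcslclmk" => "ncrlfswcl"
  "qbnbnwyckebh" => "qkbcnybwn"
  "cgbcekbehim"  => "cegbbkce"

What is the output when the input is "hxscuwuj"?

The transformation: delete the last 3 characters, then take characters alternately from the front and the back (1st, last, 2nd, 2nd-last, ...).
On "hxscuwuj": the first step gives "hxscu", and the second then gives "huxcs".

huxcs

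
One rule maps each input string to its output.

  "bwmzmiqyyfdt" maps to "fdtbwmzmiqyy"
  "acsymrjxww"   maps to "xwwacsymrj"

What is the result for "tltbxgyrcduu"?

The rule is to move the last 3 characters to the front (rotate right by 3).
Doing the same to "tltbxgyrcduu": "duutltbxgyrc".

duutltbxgyrc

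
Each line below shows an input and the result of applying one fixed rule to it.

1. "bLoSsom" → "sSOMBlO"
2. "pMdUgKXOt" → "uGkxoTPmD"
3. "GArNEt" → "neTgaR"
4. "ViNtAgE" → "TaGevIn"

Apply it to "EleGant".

In each case the input is transformed by: flip the case of every letter, then move the first 3 characters to the end (rotate left by 3).
For "EleGant", step one produces "eLEgANT"; step two turns that into "gANTeLE".

gANTeLE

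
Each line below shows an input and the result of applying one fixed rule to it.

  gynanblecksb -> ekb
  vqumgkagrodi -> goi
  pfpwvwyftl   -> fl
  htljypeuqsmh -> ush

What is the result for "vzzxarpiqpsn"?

Each output is the input with this applied: keep every other character starting from the second (positions 2nd, 4th, 6th, ...), then delete the first 3 characters.
"vzzxarpiqpsn" → "zxripn" → "ipn".
(Check on "gynanblecksb": → "yabekb" → "ekb" ✓)

ipn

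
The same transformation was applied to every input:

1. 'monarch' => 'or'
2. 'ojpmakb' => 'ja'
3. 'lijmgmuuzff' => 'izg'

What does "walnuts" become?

Looking at the pairs, the operation is to take characters alternately from the front and the back (1st, last, 2nd, 2nd-last, ...), then keep one character in every 3, starting at position 3 (positions 3rd, 6th, 9th, ...).
Starting from "walnuts": after the first operation, "wsatlun"; after the second, "au".

au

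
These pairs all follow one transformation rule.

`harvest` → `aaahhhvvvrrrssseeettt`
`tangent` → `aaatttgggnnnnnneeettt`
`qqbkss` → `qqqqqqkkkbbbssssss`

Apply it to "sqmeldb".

qqqssseeemmmdddlllbbb

The rule is to swap each adjacent pair of characters (1↔2, 3↔4, ...), then repeat every character 3 times.
For "sqmeldb", step one produces "qsemdlb"; step two turns that into "qqqssseeemmmdddlllbbb".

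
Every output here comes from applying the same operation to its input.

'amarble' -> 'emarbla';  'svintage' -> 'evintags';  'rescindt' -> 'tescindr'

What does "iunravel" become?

What's happening: swap the first and last characters.
For "iunravel" the result is "lunravei".

lunravei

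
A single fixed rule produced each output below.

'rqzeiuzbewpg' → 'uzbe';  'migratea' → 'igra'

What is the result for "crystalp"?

ryst

Looking at the pairs, the operation is to move the last 3 characters to the front (rotate right by 3), then keep only the last 4 characters.
Doing the same to "crystalp": "ryst".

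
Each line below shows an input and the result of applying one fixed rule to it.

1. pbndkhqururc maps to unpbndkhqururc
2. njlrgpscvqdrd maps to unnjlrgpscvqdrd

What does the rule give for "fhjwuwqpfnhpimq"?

Each output is the input with this applied: prepend "un".
Applying that to "fhjwuwqpfnhpimq" gives "unfhjwuwqpfnhpimq".

unfhjwuwqpfnhpimq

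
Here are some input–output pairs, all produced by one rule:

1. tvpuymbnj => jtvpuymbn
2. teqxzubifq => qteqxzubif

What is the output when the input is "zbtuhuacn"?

nzbtuhuac

In each case the input is transformed by: move the last character to the front.
Doing the same to "zbtuhuacn": "nzbtuhuac".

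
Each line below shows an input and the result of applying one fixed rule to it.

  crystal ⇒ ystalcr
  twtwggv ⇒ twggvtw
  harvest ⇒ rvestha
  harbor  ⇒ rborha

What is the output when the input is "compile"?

mpileco

The pattern: move the first 2 characters to the end (rotate left by 2).
For "compile" the result is "mpileco".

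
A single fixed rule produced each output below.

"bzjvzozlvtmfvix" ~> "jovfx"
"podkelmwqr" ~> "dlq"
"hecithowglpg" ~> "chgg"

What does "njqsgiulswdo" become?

qiso

The pattern: keep one character in every 3, starting at position 3 (positions 3rd, 6th, 9th, ...).
"njqsgiulswdo" → "qiso".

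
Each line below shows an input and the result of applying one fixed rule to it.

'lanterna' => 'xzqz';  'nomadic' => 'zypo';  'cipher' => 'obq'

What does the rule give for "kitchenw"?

wftz

In each case the input is transformed by: shift every letter 12 places forward in the alphabet (wrapping around), then keep every other character starting from the first (positions 1st, 3rd, 5th, ...).
Working it through for "kitchenw": intermediate "wufotqzi", final "wftz".
(Check on "nomadic": → "zaympuo" → "zypo" ✓)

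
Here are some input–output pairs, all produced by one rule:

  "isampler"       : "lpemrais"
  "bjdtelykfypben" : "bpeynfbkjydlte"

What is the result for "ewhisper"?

pseirhew

The transformation: move the last 3 characters to the front (rotate right by 3), then take characters alternately from the front and the back (1st, last, 2nd, 2nd-last, ...).
"ewhisper" → "perewhis" → "pseirhew".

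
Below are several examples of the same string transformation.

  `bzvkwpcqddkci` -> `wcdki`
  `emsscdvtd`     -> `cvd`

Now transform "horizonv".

zn

The rule is to keep every other character starting from the first (positions 1st, 3rd, 5th, ...), then delete the first 2 characters.
On "horizonv": the first step gives "hrzn", and the second then gives "zn".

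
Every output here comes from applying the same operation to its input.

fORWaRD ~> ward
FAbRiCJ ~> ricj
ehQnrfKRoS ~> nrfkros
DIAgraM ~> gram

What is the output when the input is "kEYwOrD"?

Each output is the input with this applied: delete the first 3 characters, then convert every letter to lowercase.
On "kEYwOrD": the first step gives "wOrD", and the second then gives "word".

word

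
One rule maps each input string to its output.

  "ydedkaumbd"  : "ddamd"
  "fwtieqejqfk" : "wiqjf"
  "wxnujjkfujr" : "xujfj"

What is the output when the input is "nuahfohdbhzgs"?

The pattern: keep every other character starting from the second (positions 2nd, 4th, 6th, ...).
"nuahfohdbhzgs" → "uhodhg".

uhodhg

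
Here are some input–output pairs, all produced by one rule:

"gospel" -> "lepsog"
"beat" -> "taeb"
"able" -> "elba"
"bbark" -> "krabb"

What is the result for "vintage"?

In each case the input is transformed by: reverse the string.
Doing the same to "vintage": "egatniv".

egatniv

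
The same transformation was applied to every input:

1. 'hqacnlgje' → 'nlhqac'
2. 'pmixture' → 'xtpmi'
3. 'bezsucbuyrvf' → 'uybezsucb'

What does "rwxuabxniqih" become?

nirwxuabx

In each case the input is transformed by: delete the last 3 characters, then move the last 2 characters to the front (rotate right by 2).
Working it through for "rwxuabxniqih": intermediate "rwxuabxni", final "nirwxuabx".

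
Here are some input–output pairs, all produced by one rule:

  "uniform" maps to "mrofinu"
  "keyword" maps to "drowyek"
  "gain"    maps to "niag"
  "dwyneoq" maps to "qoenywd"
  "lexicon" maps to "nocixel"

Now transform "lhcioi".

Looking at the pairs, the operation is to reverse the string.
"lhcioi" → "ioichl".

ioichl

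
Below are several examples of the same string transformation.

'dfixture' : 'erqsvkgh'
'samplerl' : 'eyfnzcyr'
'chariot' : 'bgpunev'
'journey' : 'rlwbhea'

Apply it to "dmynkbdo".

Each output is the input with this applied: shift every letter 13 places forward in the alphabet (wrapping around) — i.e. ROT13, then move the last 2 characters to the front (rotate right by 2).
Working it through for "dmynkbdo": intermediate "qzlaxoqb", final "qbqzlaxo".
(Check on "journey": → "wbhearl" → "rlwbhea" ✓)

qbqzlaxo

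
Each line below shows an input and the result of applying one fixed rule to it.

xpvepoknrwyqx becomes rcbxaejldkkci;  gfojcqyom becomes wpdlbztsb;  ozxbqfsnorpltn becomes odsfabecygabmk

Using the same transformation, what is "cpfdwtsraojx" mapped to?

qjgfenbwkpcs

What's happening: move the first 3 characters to the end (rotate left by 3), then shift every letter 13 places forward in the alphabet (wrapping around) — i.e. ROT13.
For "cpfdwtsraojx", step one produces "dwtsraojxcpf"; step two turns that into "qjgfenbwkpcs".
(Check on "xpvepoknrwyqx": → "epoknrwyqxxpv" → "rcbxaejldkkci" ✓)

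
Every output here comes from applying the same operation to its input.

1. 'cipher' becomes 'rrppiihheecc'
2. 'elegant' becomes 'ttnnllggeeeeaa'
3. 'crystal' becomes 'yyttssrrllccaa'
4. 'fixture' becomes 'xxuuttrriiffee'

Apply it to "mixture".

Each output is the input with this applied: sort the characters into reverse alphabetical order, then double every character.
Applying both steps to "mixture": "xutrmie", then "xxuuttrrmmiiee".
(Check on "elegant": → "tnlgeea" → "ttnnllggeeeeaa" ✓)

xxuuttrrmmiiee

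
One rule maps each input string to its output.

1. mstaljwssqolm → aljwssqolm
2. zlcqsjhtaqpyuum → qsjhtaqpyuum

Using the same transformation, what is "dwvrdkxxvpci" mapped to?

rdkxxvpci

Rule — delete the first 3 characters.
Doing the same to "dwvrdkxxvpci": "rdkxxvpci".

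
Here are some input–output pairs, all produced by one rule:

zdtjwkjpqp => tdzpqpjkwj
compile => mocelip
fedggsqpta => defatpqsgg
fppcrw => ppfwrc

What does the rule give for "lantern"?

nalnret

The rule is to move the first 3 characters to the end (rotate left by 3), then reverse the string.
On "lantern": the first step gives "ternlan", and the second then gives "nalnret".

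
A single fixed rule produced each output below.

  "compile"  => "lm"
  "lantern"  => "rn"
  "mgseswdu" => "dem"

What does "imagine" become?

In each case the input is transformed by: reverse the string, then keep one character in every 3, starting at position 2 (positions 2nd, 5th, 8th, ...).
Starting from "imagine": after the first operation, "enigami"; after the second, "na".

na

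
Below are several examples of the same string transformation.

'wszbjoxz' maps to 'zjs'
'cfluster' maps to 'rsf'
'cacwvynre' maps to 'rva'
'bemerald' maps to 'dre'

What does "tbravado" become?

The transformation: keep one character in every 3, starting at position 2 (positions 2nd, 5th, 8th, ...), then reverse the string.
On "tbravado": the first step gives "bvo", and the second then gives "ovb".

ovb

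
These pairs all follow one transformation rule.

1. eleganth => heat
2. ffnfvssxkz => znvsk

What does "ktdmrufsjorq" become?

Each output is the input with this applied: swap the first and last characters, then keep every other character starting from the first (positions 1st, 3rd, 5th, ...).
On "ktdmrufsjorq": the first step gives "qtdmrufsjork", and the second then gives "qdrfjr".

qdrfjr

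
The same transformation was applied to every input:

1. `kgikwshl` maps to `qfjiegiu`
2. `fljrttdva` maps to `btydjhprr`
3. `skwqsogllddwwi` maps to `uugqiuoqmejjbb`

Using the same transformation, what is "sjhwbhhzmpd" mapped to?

The pattern: move the last 3 characters to the front (rotate right by 3), then shift every letter 2 places backward in the alphabet (wrapping around).
Starting from "sjhwbhhzmpd": after the first operation, "mpdsjhwbhhz"; after the second, "knbqhfuzffx".

knbqhfuzffx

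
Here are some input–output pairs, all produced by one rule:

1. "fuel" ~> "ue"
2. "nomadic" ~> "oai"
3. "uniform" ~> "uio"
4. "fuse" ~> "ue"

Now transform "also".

ao

What's happening: keep only the vowels.
For "also" the result is "ao".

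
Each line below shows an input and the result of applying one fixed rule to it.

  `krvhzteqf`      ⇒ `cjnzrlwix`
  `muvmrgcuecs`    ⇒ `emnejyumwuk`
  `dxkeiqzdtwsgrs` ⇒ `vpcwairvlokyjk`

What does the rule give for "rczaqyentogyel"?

jursiqwflgyqwd

The rule is to shift every letter 8 places backward in the alphabet (wrapping around).
For "rczaqyentogyel" the result is "jursiqwflgyqwd".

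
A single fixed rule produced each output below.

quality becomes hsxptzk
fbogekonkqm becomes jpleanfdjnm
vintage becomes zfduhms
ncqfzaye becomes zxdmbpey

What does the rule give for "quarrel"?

What's happening: move the last 3 characters to the front (rotate right by 3), then shift every letter 1 place backward in the alphabet (wrapping around).
On "quarrel": the first step gives "relquar", and the second then gives "qdkptzq".

qdkptzq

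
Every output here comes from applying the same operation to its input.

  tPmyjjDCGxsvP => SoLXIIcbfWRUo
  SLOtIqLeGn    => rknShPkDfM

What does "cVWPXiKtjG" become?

Rule — flip the case of every letter, then shift every letter 1 place backward in the alphabet (wrapping around).
Starting from "cVWPXiKtjG": after the first operation, "CvwpxIkTJg"; after the second, "BuvowHjSIf".

BuvowHjSIf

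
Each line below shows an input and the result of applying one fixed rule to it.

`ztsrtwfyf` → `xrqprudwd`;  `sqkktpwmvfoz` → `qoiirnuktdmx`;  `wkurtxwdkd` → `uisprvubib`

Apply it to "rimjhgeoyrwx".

pgkhfecmwpuv

The rule is to shift every letter 2 places backward in the alphabet (wrapping around).
So "rimjhgeoyrwx" becomes "pgkhfecmwpuv".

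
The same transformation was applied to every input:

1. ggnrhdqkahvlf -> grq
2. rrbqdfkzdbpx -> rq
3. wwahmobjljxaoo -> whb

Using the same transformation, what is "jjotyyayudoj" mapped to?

jt

The pattern: keep one character in every 3, starting at position 1 (positions 1st, 4th, 7th, ...), then delete the last 2 characters.
On "jjotyyayudoj": the first step gives "jtad", and the second then gives "jt".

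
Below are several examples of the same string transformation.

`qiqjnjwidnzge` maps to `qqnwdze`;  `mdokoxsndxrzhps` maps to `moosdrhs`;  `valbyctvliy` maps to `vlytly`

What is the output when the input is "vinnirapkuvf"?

The pattern: keep every other character starting from the first (positions 1st, 3rd, 5th, ...).
Doing the same to "vinnirapkuvf": "vniakv".

vniakv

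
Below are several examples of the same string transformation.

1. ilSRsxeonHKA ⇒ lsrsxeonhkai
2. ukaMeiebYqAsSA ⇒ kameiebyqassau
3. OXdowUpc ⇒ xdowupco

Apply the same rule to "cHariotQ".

What's happening: move the first character to the end, then convert every letter to lowercase.
For "cHariotQ", step one produces "HariotQc"; step two turns that into "hariotqc".
(Check on "ukaMeiebYqAsSA": → "kaMeiebYqAsSAu" → "kameiebyqassau" ✓)

hariotqc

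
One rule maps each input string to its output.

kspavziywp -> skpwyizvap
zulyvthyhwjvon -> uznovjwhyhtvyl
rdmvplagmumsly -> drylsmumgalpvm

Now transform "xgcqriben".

gxnebirqc

What's happening: reverse the string, then move the last 2 characters to the front (rotate right by 2).
Applying both steps to "xgcqriben": "nebirqcgx", then "gxnebirqc".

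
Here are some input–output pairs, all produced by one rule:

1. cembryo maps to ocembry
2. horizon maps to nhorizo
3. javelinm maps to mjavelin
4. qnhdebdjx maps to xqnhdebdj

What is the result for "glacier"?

Rule — move the last character to the front.
So "glacier" becomes "rglacie".

rglacie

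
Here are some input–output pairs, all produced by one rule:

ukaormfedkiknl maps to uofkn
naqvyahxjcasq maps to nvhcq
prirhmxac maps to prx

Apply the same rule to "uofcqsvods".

What's happening: keep one character in every 3, starting at position 1 (positions 1st, 4th, 7th, ...).
Applying that to "uofcqsvods" gives "ucvs".

ucvs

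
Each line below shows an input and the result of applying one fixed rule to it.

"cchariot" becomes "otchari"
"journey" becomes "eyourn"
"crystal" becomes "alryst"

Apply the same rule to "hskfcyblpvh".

The transformation: delete the first character, then move the last 2 characters to the front (rotate right by 2).
Applying both steps to "hskfcyblpvh": "skfcyblpvh", then "vhskfcyblp".

vhskfcyblp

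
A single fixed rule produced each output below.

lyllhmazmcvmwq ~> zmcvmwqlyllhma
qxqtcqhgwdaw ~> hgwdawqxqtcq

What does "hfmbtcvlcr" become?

cvlcrhfmbt

The rule is to swap the front and back halves of the string.
So "hfmbtcvlcr" becomes "cvlcrhfmbt".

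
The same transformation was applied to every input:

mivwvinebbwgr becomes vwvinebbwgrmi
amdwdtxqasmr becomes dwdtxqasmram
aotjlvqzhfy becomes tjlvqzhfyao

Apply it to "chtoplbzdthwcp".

toplbzdthwcpch

Rule — move the first 2 characters to the end (rotate left by 2).
Doing the same to "chtoplbzdthwcp": "toplbzdthwcpch".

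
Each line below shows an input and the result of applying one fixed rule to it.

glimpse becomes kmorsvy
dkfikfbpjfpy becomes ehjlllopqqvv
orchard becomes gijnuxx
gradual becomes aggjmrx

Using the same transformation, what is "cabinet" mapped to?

The rule is to shift every letter 6 places forward in the alphabet (wrapping around), then sort the characters into alphabetical order.
Applying both steps to "cabinet": "ighotkz", then "ghikotz".

ghikotz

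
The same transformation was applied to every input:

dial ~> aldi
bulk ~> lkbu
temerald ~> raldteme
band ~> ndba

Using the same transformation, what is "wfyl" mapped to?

ylwf

Rule — swap the front and back halves of the string.
"wfyl" → "ylwf".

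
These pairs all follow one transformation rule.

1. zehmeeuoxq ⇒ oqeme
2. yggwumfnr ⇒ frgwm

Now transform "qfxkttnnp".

npfkt

Looking at the pairs, the operation is to move the last 3 characters to the front (rotate right by 3), then keep every other character starting from the first (positions 1st, 3rd, 5th, ...).
On "qfxkttnnp": the first step gives "nnpqfxktt", and the second then gives "npfkt".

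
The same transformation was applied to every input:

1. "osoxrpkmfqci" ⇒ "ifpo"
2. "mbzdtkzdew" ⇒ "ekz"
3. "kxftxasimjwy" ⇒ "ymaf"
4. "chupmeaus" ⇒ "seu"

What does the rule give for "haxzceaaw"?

Looking at the pairs, the operation is to keep one character in every 3, starting at position 3 (positions 3rd, 6th, 9th, ...), then reverse the string.
"haxzceaaw" → "xew" → "wex".

wex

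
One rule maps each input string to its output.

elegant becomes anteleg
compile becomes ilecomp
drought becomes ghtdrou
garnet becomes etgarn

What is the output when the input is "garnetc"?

In each case the input is transformed by: move the first character to the end, then move the first 3 characters to the end (rotate left by 3).
Working it through for "garnetc": intermediate "arnetcg", final "etcgarn".

etcgarn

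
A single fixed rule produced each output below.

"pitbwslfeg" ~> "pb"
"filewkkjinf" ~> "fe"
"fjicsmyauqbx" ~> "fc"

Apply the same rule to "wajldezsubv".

Each output is the input with this applied: keep one character in every 3, starting at position 1 (positions 1st, 4th, 7th, ...), then keep only the first 2 characters.
Working it through for "wajldezsubv": intermediate "wlzb", final "wl".
(Check on "pitbwslfeg": → "pblg" → "pb" ✓)

wl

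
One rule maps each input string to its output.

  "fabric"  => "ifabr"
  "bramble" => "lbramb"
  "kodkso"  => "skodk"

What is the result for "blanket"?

eblank

In each case the input is transformed by: delete the last character, then move the last character to the front.
Applying both steps to "blanket": "blanke", then "eblank".
(Check on "bramble": → "brambl" → "lbramb" ✓)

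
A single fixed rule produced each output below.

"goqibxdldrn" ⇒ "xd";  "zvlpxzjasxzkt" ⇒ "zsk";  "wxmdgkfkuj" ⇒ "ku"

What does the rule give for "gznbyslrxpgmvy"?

sxm

The rule is to keep one character in every 3, starting at position 3 (positions 3rd, 6th, 9th, ...), then delete the first character.
For "gznbyslrxpgmvy", step one produces "nsxm"; step two turns that into "sxm".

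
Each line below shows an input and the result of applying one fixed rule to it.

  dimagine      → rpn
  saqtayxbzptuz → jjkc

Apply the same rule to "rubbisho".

drx

Rule — shift every letter 9 places forward in the alphabet (wrapping around), then keep one character in every 3, starting at position 2 (positions 2nd, 5th, 8th, ...).
"rubbisho" → "drx".
(Check on "saqtayxbzptuz": → "bjzcjhgkiycdi" → "jjkc" ✓)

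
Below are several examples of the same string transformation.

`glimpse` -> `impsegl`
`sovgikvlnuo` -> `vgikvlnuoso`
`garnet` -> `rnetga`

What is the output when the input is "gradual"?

In each case the input is transformed by: move the first 2 characters to the end (rotate left by 2).
On "gradual" that produces "adualgr".

adualgr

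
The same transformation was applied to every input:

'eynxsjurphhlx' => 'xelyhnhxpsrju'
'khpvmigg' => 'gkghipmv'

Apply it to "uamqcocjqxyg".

guyaxmqqjcco

Looking at the pairs, the operation is to reverse the string, then take characters alternately from the front and the back (1st, last, 2nd, 2nd-last, ...).
"uamqcocjqxyg" → "gyxqjcocqmau" → "guyaxmqqjcco".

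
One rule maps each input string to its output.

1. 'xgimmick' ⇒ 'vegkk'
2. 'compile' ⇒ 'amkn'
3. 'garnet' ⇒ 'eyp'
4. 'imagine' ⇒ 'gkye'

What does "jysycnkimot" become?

hwqwalig

The pattern: delete the last 3 characters, then shift every letter 2 places backward in the alphabet (wrapping around).
For "jysycnkimot", step one produces "jysycnki"; step two turns that into "hwqwalig".
(Check on "garnet": → "gar" → "eyp" ✓)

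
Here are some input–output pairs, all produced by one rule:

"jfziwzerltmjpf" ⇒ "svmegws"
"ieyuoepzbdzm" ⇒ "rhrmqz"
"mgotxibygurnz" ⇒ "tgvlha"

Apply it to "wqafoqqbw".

dsdo

Looking at the pairs, the operation is to shift every letter 13 places forward in the alphabet (wrapping around) — i.e. ROT13, then keep every other character starting from the second (positions 2nd, 4th, 6th, ...).
Working it through for "wqafoqqbw": intermediate "jdnsbddoj", final "dsdo".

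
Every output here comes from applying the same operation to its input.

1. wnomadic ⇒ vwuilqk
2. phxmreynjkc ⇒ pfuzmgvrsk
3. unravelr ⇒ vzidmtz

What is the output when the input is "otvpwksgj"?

What's happening: delete the first character, then shift every letter 8 places forward in the alphabet (wrapping around).
Applying both steps to "otvpwksgj": "tvpwksgj", then "bdxesaor".

bdxesaor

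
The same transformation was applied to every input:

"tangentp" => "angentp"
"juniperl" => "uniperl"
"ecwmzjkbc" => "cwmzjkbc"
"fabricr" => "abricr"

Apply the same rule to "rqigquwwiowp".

qigquwwiowp

In each case the input is transformed by: delete the first character.
"rqigquwwiowp" → "qigquwwiowp".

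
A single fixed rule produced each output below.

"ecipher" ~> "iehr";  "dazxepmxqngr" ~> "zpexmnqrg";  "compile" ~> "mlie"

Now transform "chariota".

The transformation: swap each adjacent pair of characters (1↔2, 3↔4, ...), then delete the first 3 characters.
Starting from "chariota": after the first operation, "hcraoiat"; after the second, "aoiat".

aoiat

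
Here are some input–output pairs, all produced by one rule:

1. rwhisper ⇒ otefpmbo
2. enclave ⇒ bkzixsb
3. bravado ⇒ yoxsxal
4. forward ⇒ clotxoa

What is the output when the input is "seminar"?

pbjfkxo

Each output is the input with this applied: shift every letter 3 places backward in the alphabet (wrapping around).
For "seminar" the result is "pbjfkxo".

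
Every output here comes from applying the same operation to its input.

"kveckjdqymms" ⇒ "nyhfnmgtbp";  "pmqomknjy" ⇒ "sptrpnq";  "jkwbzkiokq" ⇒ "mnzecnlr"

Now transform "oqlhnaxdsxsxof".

rtokqdagvava

In each case the input is transformed by: shift every letter 3 places forward in the alphabet (wrapping around), then delete the last 2 characters.
Applying both steps to "oqlhnaxdsxsxof": "rtokqdagvavari", then "rtokqdagvava".
(Check on "pmqomknjy": → "sptrpnqmb" → "sptrpnq" ✓)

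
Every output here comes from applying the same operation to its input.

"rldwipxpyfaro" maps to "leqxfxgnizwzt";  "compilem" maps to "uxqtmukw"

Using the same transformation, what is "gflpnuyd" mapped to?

The transformation: move the first 2 characters to the end (rotate left by 2), then shift every letter 8 places forward in the alphabet (wrapping around).
"gflpnuyd" → "lpnuydgf" → "txvcglon".

txvcglon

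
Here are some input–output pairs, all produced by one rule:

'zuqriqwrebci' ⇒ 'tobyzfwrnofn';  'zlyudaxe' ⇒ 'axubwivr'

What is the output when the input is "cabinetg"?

Each output is the input with this applied: swap the front and back halves of the string, then shift every letter 3 places backward in the alphabet (wrapping around).
Working it through for "cabinetg": intermediate "netgcabi", final "kbqdzxyf".

kbqdzxyf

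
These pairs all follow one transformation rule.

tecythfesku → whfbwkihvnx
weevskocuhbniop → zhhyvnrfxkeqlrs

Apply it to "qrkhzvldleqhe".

tunkcyogohtkh

The pattern: shift every letter 3 places forward in the alphabet (wrapping around).
Applying that to "qrkhzvldleqhe" gives "tunkcyogohtkh".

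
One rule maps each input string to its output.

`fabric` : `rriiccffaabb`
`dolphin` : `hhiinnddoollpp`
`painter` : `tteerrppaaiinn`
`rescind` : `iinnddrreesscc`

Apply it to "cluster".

tteerrcclluuss

The transformation: move the last 3 characters to the front (rotate right by 3), then double every character.
Working it through for "cluster": intermediate "terclus", final "tteerrcclluuss".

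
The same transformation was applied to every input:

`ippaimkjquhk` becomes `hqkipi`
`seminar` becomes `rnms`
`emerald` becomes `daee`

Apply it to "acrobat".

Looking at the pairs, the operation is to keep every other character starting from the first (positions 1st, 3rd, 5th, ...), then reverse the string.
For "acrobat", step one produces "arbt"; step two turns that into "tbra".

tbra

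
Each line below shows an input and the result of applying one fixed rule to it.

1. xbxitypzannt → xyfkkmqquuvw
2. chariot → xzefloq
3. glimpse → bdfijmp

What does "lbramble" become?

In each case the input is transformed by: sort the characters into alphabetical order, then shift every letter 3 places backward in the alphabet (wrapping around).
Working it through for "lbramble": intermediate "abbellmr", final "xyybiijo".
(Check on "chariot": → "achiort" → "xzefloq" ✓)

xyybiijo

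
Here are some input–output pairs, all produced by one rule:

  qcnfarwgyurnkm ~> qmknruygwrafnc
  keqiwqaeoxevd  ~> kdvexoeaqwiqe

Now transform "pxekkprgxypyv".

pvypyxgrpkkex

The transformation: reverse the string, then move the last character to the front.
Applying that to "pxekkprgxypyv" gives "pvypyxgrpkkex".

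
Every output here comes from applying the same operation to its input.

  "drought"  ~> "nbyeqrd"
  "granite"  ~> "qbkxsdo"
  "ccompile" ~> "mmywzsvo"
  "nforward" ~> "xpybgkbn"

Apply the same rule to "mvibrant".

Rule — shift every letter 10 places forward in the alphabet (wrapping around).
For "mvibrant" the result is "wfslbkxd".

wfslbkxd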